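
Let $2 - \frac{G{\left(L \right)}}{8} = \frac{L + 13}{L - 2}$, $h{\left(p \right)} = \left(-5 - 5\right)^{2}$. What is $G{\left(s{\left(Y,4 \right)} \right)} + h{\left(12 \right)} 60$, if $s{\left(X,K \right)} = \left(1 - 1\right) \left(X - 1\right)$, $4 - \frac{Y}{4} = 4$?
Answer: $6068$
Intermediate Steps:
$Y = 0$ ($Y = 16 - 16 = 0$)
$h{\left(p \right)} = 100$ ($h{\left(p \right)} = \left(-10\right)^{2} = 100$)
$s{\left(X,K \right)} = 0$ ($s{\left(X,K \right)} = 0 \left(-1 + X\right) = 0$)
$G{\left(L \right)} = 16 - \frac{8 \left(13 + L\right)}{-2 + L}$ ($G{\left(L \right)} = 16 - 8 \frac{L + 13}{L - 2} = 16 - 8 \frac{13 + L}{-2 + L} = 16 - \frac{8 \left(13 + L\right)}{-2 + L}$)
$G{\left(s{\left(Y,4 \right)} \right)} + h{\left(12 \right)} 60 = \frac{8 \left(-17 + 0\right)}{-2 + 0} + 100 \cdot 60 = 8 \frac{1}{-2} \left(-17\right) + 6000 = 8 \left(- \frac{1}{2}\right) \left(-17\right) + 6000 = 68 + 6000 = 6068$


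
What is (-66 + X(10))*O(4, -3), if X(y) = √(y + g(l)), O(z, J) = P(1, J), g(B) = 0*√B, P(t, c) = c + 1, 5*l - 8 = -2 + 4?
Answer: 132 - 2*√10 ≈ 125.68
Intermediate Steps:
l = 2 (l = 8/5 + (-2 + 4)/5 = 8/5 + (⅕)*2 = 8/5 + ⅖ = 2)
P(t, c) = 1 + c
g(B) = 0
O(z, J) = 1 + J
X(y) = √y (X(y) = √(y + 0) = √y)
(-66 + X(10))*O(4, -3) = (-66 + √10)*(1 - 3) = (-66 + √10)*(-2) = 132 - 2*√10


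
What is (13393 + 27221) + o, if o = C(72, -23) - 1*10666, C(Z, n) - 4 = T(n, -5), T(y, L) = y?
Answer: 29929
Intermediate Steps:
C(Z, n) = 4 + n
o = -10685 (o = (4 - 23) - 1*10666 = -19 - 10666 = -10685)
(13393 + 27221) + o = (13393 + 27221) - 10685 = 40614 - 10685 = 29929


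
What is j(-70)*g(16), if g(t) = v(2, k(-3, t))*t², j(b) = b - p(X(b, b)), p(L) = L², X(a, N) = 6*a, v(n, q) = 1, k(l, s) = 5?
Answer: -45176320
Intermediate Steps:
j(b) = b - 36*b² (j(b) = b - (6*b)² = b - 36*b²)
g(t) = t² (g(t) = 1*t² = t²)
j(-70)*g(16) = -70*(1 - 36*(-70))*16² = -70*(1 + 2520)*256 = -70*2521*256 = -176470*256 = -45176320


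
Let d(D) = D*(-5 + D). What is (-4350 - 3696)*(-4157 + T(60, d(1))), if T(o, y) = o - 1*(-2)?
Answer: 32948370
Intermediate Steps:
T(o, y) = 2 + o (T(o, y) = o + 2 = 2 + o)
(-4350 - 3696)*(-4157 + T(60, d(1))) = (-4350 - 3696)*(-4157 + (2 + 60)) = -8046*(-4157 + 62) = -8046*(-4095) = 32948370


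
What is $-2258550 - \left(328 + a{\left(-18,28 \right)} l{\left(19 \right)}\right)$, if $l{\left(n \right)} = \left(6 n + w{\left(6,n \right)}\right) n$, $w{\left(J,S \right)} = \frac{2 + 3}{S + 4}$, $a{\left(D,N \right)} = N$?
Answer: $- \frac{53351758}{23} \approx -2.3196 \cdot 10^{6}$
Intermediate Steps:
$w{\left(J,S \right)} = \frac{5}{4 + S}$
$l{\left(n \right)} = n \left(\frac{5}{4 + n} + 6 n\right)$ ($l{\left(n \right)} = \left(6 n + \frac{5}{4 + n}\right) n = \left(\frac{5}{4 + n} + 6 n\right) n = n \left(\frac{5}{4 + n} + 6 n\right)$)
$-2258550 - \left(328 + a{\left(-18,28 \right)} l{\left(19 \right)}\right) = -2258550 - \left(328 + 28 \frac{19 \left(5 + 6 \cdot 19 \left(4 + 19\right)\right)}{4 + 19}\right) = -2258550 - \left(328 + 28 \frac{19 \left(5 + 6 \cdot 19 \cdot 23\right)}{23}\right) = -2258550 - \left(328 + 28 \cdot 19 \cdot \frac{1}{23} \left(5 + 2622\right)\right) = -2258550 - \left(328 + 28 \cdot 19 \cdot \frac{1}{23} \cdot 2627\right) = -2258550 - \left(328 + 28 \cdot \frac{49913}{23}\right) = -2258550 - \left(328 + \frac{1397564}{23}\right) = -2258550 - \frac{1405108}{23} = - \frac{53351758}{23}$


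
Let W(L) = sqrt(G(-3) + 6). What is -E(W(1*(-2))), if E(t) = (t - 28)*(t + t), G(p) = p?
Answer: -6 + 56*sqrt(3) ≈ 90.995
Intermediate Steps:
W(L) = sqrt(3) (W(L) = sqrt(-3 + 6) = sqrt(3))
E(t) = 2*t*(-28 + t) (E(t) = (-28 + t)*(2*t) = 2*t*(-28 + t))
-E(W(1*(-2))) = -2*sqrt(3)*(-28 + sqrt(3))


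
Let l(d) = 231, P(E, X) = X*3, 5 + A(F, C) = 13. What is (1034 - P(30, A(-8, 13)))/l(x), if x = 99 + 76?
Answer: 1010/231 ≈ 4.3723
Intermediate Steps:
A(F, C) = 8 (A(F, C) = -5 + 13 = 8)
P(E, X) = 3*X
x = 175
(1034 - P(30, A(-8, 13)))/l(x) = (1034 - 3*8)/231 = (1034 - 1*24)*(1/231) = (1034 - 24)*(1/231) = 1010*(1/231) = 1010/231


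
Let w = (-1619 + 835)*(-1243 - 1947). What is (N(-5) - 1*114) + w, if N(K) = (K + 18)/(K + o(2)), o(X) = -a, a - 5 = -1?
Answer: 22507601/9 ≈ 2.5008e+6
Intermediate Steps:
a = 4 (a = 5 - 1 = 4)
o(X) = -4 (o(X) = -1*4 = -4)
N(K) = (18 + K)/(-4 + K) (N(K) = (K + 18)/(K - 4) = (18 + K)/(-4 + K))
w = 2500960 (w = -784*(-3190) = 2500960)
(N(-5) - 1*114) + w = ((18 - 5)/(-4 - 5) - 1*114) + 2500960 = (13/(-9) - 114) + 2500960 = (-⅑*13 - 114) + 2500960 = (-13/9 - 114) + 2500960 = -1039/9 + 2500960 = 22507601/9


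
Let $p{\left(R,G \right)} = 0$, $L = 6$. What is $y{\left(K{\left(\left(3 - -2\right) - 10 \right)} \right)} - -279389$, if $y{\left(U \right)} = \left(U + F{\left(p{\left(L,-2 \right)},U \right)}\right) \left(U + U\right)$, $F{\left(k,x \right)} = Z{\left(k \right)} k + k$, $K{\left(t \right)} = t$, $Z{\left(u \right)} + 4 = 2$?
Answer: $279439$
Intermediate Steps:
$Z{\left(u \right)} = -2$ ($Z{\left(u \right)} = -4 + 2 = -2$)
$F{\left(k,x \right)} = - k$ ($F{\left(k,x \right)} = - 2 k + k = - k$)
$y{\left(U \right)} = 2 U^{2}$ ($y{\left(U \right)} = \left(U - 0\right) \left(U + U\right) = \left(U + 0\right) 2 U = U 2 U = 2 U^{2}$)
$y{\left(K{\left(\left(3 - -2\right) - 10 \right)} \right)} - -279389 = 2 \left(\left(3 - -2\right) - 10\right)^{2} - -279389 = 2 \left(\left(3 + 2\right) - 10\right)^{2} + 279389 = 2 \left(5 - 10\right)^{2} + 279389 = 2 \left(-5\right)^{2} + 279389 = 2 \cdot 25 + 279389 = 50 + 279389 = 279439$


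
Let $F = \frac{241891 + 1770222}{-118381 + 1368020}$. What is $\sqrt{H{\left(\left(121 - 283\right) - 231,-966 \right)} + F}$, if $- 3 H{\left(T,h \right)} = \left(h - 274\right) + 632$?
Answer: $\frac{\sqrt{2870983811600367}}{3748917} \approx 14.293$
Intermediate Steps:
$H{\left(T,h \right)} = - \frac{358}{3} - \frac{h}{3}$ ($H{\left(T,h \right)} = - \frac{\left(h - 274\right) + 632}{3} = - \frac{\left(-274 + h\right) + 632}{3} = - \frac{358 + h}{3} = - \frac{358}{3} - \frac{h}{3}$)
$F = \frac{2012113}{1249639} \approx 1.6102$
$\sqrt{H{\left(\left(121 - 283\right) - 231,-966 \right)} + F} = \sqrt{\left(- \frac{358}{3} - -322\right) + \frac{2012113}{1249639}} = \sqrt{\left(- \frac{358}{3} + 322\right) + \frac{2012113}{1249639}} = \sqrt{\frac{608}{3} + \frac{2012113}{1249639}} = \sqrt{\frac{765816851}{3748917}} = \frac{\sqrt{2870983811600367}}{3748917}$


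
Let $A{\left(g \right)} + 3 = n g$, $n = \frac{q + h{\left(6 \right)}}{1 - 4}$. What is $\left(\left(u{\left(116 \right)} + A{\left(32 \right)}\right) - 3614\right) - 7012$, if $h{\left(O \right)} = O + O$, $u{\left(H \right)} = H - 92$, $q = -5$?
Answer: $- \frac{32039}{3} \approx -10680.0$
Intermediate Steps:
$u{\left(H \right)} = -92 + H$
$h{\left(O \right)} = 2 O$
$n = - \frac{7}{3}$ ($n = \frac{-5 + 2 \cdot 6}{1 - 4} = \frac{-5 + 12}{-3} = 7 \left(- \frac{1}{3}\right) = - \frac{7}{3} \approx -2.3333$)
$A{\left(g \right)} = -3 - \frac{7 g}{3}$
$\left(\left(u{\left(116 \right)} + A{\left(32 \right)}\right) - 3614\right) - 7012 = \left(\left(\left(-92 + 116\right) - \frac{233}{3}\right) - 3614\right) - 7012 = \left(\left(24 - \frac{233}{3}\right) - 3614\right) - 7012 = \left(- \frac{161}{3} - 3614\right) - 7012 = - \frac{11003}{3} - 7012 = - \frac{32039}{3}$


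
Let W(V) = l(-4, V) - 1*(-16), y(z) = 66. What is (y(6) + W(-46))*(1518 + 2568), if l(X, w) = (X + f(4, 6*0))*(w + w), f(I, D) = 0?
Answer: 1838700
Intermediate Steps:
l(X, w) = 2*X*w (l(X, w) = (X + 0)*(w + w) = X*(2*w) = 2*X*w)
W(V) = 16 - 8*V (W(V) = 2*(-4)*V - 1*(-16) = -8*V + 16 = 16 - 8*V)
(y(6) + W(-46))*(1518 + 2568) = (66 + (16 - 8*(-46)))*(1518 + 2568) = (66 + (16 + 368))*4086 = (66 + 384)*4086 = 450*4086 = 1838700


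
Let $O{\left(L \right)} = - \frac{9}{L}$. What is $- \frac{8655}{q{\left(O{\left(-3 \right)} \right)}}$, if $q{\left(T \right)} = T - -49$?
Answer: $- \frac{8655}{52} \approx -166.44$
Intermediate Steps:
$q{\left(T \right)} = 49 + T$ ($q{\left(T \right)} = T + 49 = 49 + T$)
$- \frac{8655}{q{\left(O{\left(-3 \right)} \right)}} = - \frac{8655}{49 - \frac{9}{-3}} = - \frac{8655}{49 - -3} = - \frac{8655}{49 + 3} = - \frac{8655}{52}$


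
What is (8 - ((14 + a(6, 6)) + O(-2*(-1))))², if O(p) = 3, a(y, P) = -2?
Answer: 49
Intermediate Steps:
(8 - ((14 + a(6, 6)) + O(-2*(-1))))² = (8 - ((14 - 2) + 3))² = (8 - (12 + 3))² = (8 - 1*15)² = (8 - 15)² = (-7)² = 49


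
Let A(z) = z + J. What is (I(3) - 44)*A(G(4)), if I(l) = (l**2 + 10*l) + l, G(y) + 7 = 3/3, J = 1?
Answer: 10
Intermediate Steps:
G(y) = -6 (G(y) = -7 + 3/3 = -7 + 3*(1/3) = -7 + 1 = -6)
A(z) = 1 + z (A(z) = z + 1 = 1 + z)
I(l) = l**2 + 11*l
(I(3) - 44)*A(G(4)) = (3*(11 + 3) - 44)*(1 - 6) = (3*14 - 44)*(-5) = (42 - 44)*(-5) = -2*(-5) = 10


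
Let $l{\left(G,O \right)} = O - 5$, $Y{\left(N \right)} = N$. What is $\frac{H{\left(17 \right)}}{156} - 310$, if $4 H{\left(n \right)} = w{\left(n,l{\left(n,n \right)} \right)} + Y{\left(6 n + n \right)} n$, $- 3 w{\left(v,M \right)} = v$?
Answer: $- \frac{143567}{468} \approx -306.77$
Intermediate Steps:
$l{\left(G,O \right)} = -5 + O$
$w{\left(v,M \right)} = - \frac{v}{3}$
$H{\left(n \right)} = - \frac{n}{12} + \frac{7 n^{2}}{4}$ ($H{\left(n \right)} = \frac{- \frac{n}{3} + \left(6 n + n\right) n}{4} = \frac{- \frac{n}{3} + 7 n n}{4} = \frac{- \frac{n}{3} + 7 n^{2}}{4} = \frac{7 n^{2} - \frac{n}{3}}{4} = - \frac{n}{12} + \frac{7 n^{2}}{4}$)
$\frac{H{\left(17 \right)}}{156} - 310 = \frac{\frac{1}{12} \cdot 17 \left(-1 + 21 \cdot 17\right)}{156} - 310 = \frac{1}{12} \cdot 17 \left(-1 + 357\right) \frac{1}{156} - 310 = \frac{1}{12} \cdot 17 \cdot 356 \cdot \frac{1}{156} - 310 = \frac{1513}{3} \cdot \frac{1}{156} - 310 = \frac{1513}{468} - 310 = - \frac{143567}{468}$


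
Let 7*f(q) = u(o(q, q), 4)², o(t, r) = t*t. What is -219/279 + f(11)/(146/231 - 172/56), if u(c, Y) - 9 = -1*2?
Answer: -7817/2139 ≈ -3.6545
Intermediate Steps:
o(t, r) = t²
u(c, Y) = 7 (u(c, Y) = 9 - 1*2 = 9 - 2 = 7)
f(q) = 7 (f(q) = (⅐)*7² = (⅐)*49 = 7)
-219/279 + f(11)/(146/231 - 172/56) = -219/279 + 7/(146/231 - 172/56) = -219*1/279 + 7/(146*(1/231) - 172*1/56) = -73/93 + 7/(146/231 - 43/14) = -73/93 + 7/(-161/66) = -73/93 + 7*(-66/161) = -73/93 - 66/23 = -7817/2139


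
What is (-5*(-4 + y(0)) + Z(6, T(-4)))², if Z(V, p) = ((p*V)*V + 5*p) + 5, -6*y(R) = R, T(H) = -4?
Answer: 19321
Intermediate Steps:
y(R) = -R/6
Z(V, p) = 5 + 5*p + p*V² (Z(V, p) = ((V*p)*V + 5*p) + 5 = (p*V² + 5*p) + 5 = (5*p + p*V²) + 5 = 5 + 5*p + p*V²)
(-5*(-4 + y(0)) + Z(6, T(-4)))² = (-5*(-4 - ⅙*0) + (5 + 5*(-4) - 4*6²))² = (-5*(-4 + 0) + (5 - 20 - 4*36))² = (-5*(-4) + (5 - 20 - 144))² = (20 - 159)² = (-139)² = 19321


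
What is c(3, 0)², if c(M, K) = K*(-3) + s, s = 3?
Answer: 9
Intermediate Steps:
c(M, K) = 3 - 3*K (c(M, K) = K*(-3) + 3 = -3*K + 3 = 3 - 3*K)
c(3, 0)² = (3 - 3*0)² = (3 + 0)² = 3² = 9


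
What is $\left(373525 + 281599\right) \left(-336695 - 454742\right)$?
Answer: $-518489373188$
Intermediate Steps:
$\left(373525 + 281599\right) \left(-336695 - 454742\right) = 655124 \left(-791437\right) = -518489373188$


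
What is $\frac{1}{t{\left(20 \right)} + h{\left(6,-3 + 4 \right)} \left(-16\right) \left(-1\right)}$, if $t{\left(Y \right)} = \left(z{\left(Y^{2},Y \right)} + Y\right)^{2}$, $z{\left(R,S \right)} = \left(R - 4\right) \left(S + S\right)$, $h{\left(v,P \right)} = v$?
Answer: $\frac{1}{251539696} \approx 3.9755 \cdot 10^{-9}$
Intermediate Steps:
$z{\left(R,S \right)} = 2 S \left(-4 + R\right)$ ($z{\left(R,S \right)} = \left(-4 + R\right) 2 S = 2 S \left(-4 + R\right)$)
$t{\left(Y \right)} = \left(Y + 2 Y \left(-4 + Y^{2}\right)\right)^{2}$ ($t{\left(Y \right)} = \left(2 Y \left(-4 + Y^{2}\right) + Y\right)^{2} = \left(Y + 2 Y \left(-4 + Y^{2}\right)\right)^{2}$)
$\frac{1}{t{\left(20 \right)} + h{\left(6,-3 + 4 \right)} \left(-16\right) \left(-1\right)} = \frac{1}{20^{2} \left(-7 + 2 \cdot 20^{2}\right)^{2} + 6 \left(-16\right) \left(-1\right)} = \frac{1}{400 \left(-7 + 2 \cdot 400\right)^{2} - -96} = \frac{1}{400 \left(-7 + 800\right)^{2} + 96} = \frac{1}{400 \cdot 793^{2} + 96} = \frac{1}{400 \cdot 628849 + 96} = \frac{1}{251539600 + 96} = \frac{1}{251539696}$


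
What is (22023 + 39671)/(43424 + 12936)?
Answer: 30847/28180 ≈ 1.0946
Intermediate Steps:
(22023 + 39671)/(43424 + 12936) = 61694/56360 = 61694*(1/56360) = 30847/28180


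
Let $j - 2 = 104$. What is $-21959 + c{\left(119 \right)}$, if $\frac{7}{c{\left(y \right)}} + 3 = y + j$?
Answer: $- \frac{4874891}{222} \approx -21959.0$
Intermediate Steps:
$j = 106$ ($j = 2 + 104 = 106$)
$c{\left(y \right)} = \frac{7}{103 + y}$ ($c{\left(y \right)} = \frac{7}{-3 + \left(y + 106\right)} = \frac{7}{-3 + \left(106 + y\right)} = \frac{7}{103 + y}$)
$-21959 + c{\left(119 \right)} = -21959 + \frac{7}{103 + 119} = -21959 + \frac{7}{222} = - \frac{4874891}{222}$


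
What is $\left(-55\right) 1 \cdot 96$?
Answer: $-5280$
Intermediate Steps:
$\left(-55\right) 1 \cdot 96 = \left(-55\right) 96 = -5280$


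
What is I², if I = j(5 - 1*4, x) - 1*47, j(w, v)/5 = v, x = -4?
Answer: 4489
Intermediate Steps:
j(w, v) = 5*v
I = -67 (I = 5*(-4) - 1*47 = -20 - 47 = -67)
I² = (-67)² = 4489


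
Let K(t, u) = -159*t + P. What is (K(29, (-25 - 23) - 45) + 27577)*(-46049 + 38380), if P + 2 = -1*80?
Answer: -175497396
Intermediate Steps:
P = -82 (P = -2 - 1*80 = -2 - 80 = -82)
K(t, u) = -82 - 159*t (K(t, u) = -159*t - 82 = -82 - 159*t)
(K(29, (-25 - 23) - 45) + 27577)*(-46049 + 38380) = ((-82 - 159*29) + 27577)*(-46049 + 38380) = ((-82 - 4611) + 27577)*(-7669) = (-4693 + 27577)*(-7669) = 22884*(-7669) = -175497396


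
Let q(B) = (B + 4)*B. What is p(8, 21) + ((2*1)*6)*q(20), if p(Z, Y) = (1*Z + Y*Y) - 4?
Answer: 6205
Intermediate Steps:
p(Z, Y) = -4 + Z + Y² (p(Z, Y) = (Z + Y²) - 4 = -4 + Z + Y²)
q(B) = B*(4 + B) (q(B) = (4 + B)*B = B*(4 + B))
p(8, 21) + ((2*1)*6)*q(20) = (-4 + 8 + 21²) + ((2*1)*6)*(20*(4 + 20)) = (-4 + 8 + 441) + (2*6)*(20*24) = 445 + 12*480 = 445 + 5760 = 6205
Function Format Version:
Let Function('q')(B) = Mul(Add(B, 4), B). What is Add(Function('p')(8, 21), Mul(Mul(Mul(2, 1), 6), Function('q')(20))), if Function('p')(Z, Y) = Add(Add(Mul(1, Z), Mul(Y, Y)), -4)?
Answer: 6205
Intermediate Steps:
Function('p')(Z, Y) = Add(-4, Z, Pow(Y, 2)) (Function('p')(Z, Y) = Add(Add(Z, Pow(Y, 2)), -4) = Add(-4, Z, Pow(Y, 2)))
Function('q')(B) = Mul(B, Add(4, B)) (Function('q')(B) = Mul(Add(4, B), B) = Mul(B, Add(4, B)))
Add(Function('p')(8, 21), Mul(Mul(Mul(2, 1), 6), Function('q')(20))) = Add(Add(-4, 8, Pow(21, 2)), Mul(Mul(Mul(2, 1), 6), Mul(20, Add(4, 20)))) = Add(Add(-4, 8, 441), Mul(Mul(2, 6), Mul(20, 24))) = Add(445, Mul(12, 480)) = Add(445, 5760) = 6205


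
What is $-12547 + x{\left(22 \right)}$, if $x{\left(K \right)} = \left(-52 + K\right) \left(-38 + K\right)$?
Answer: $-12067$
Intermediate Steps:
$-12547 + x{\left(22 \right)} = -12547 + \left(1976 + 22^{2} - 1980\right) = -12547 + \left(1976 + 484 - 1980\right) = -12547 + 480 = -12067$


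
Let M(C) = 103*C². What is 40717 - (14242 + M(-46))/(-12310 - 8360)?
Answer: 84185258/2067 ≈ 40728.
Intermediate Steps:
40717 - (14242 + M(-46))/(-12310 - 8360) = 40717 - (14242 + 103*(-46)²)/(-12310 - 8360) = 40717 - (14242 + 103*2116)/(-20670) = 40717 - (14242 + 217948)*(-1)/20670 = 40717 - 232190*(-1)/20670 = 40717 - 1*(-23219/2067) = 40717 + 23219/2067 = 84185258/2067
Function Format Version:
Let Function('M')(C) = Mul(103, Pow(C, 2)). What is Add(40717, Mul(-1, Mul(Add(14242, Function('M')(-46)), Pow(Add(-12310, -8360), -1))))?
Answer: Rational(84185258, 2067) ≈ 40728.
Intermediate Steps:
Add(40717, Mul(-1, Mul(Add(14242, Function('M')(-46)), Pow(Add(-12310, -8360), -1)))) = Add(40717, Mul(-1, Mul(Add(14242, Mul(103, Pow(-46, 2))), Pow(Add(-12310, -8360), -1)))) = Add(40717, Mul(-1, Mul(Add(14242, Mul(103, 2116)), Pow(-20670, -1)))) = Add(40717, Mul(-1, Mul(Add(14242, 217948), Rational(-1, 20670)))) = Add(40717, Mul(-1, Mul(232190, Rational(-1, 20670)))) = Add(40717, Mul(-1, Rational(-23219, 2067))) = Add(40717, Rational(23219, 2067)) = Rational(84185258, 2067)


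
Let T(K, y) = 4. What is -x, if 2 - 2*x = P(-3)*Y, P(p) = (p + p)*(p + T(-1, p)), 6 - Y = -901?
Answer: -2722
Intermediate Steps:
Y = 907 (Y = 6 - 1*(-901) = 6 + 901 = 907)
P(p) = 2*p*(4 + p) (P(p) = (p + p)*(p + 4) = (2*p)*(4 + p) = 2*p*(4 + p))
x = 2722 (x = 1 - 2*(-3)*(4 - 3)*907/2 = 1 - 2*(-3)*1*907/2 = 1 - (-3)*907 = 1 - 1/2*(-5442) = 1 + 2721 = 2722)
-x = -1*2722 = -2722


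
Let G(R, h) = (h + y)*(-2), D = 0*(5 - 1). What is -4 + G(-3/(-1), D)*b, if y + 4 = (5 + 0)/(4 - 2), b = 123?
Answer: 365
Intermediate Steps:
D = 0 (D = 0*4 = 0)
y = -3/2 (y = -4 + (5 + 0)/(4 - 2) = -4 + 5/2 = -3/2 ≈ -1.5000)
G(R, h) = 3 - 2*h (G(R, h) = (h - 3/2)*(-2) = (-3/2 + h)*(-2) = 3 - 2*h)
-4 + G(-3/(-1), D)*b = -4 + (3 - 2*0)*123 = -4 + (3 + 0)*123 = -4 + 3*123 = -4 + 369 = 365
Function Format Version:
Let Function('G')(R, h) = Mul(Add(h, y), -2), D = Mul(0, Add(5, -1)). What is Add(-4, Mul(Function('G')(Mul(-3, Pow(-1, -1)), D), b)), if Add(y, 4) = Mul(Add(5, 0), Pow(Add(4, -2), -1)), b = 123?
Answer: 365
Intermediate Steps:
D = 0 (D = Mul(0, 4) = 0)
y = Rational(-3, 2) (y = Add(-4, Mul(Add(5, 0), Pow(Add(4, -2), -1))) = Add(-4, Mul(5, Pow(2, -1))) = Add(-4, Mul(5, Rational(1, 2))) = Add(-4, Rational(5, 2)) = Rational(-3, 2) ≈ -1.5000)
Function('G')(R, h) = Add(3, Mul(-2, h)) (Function('G')(R, h) = Mul(Add(h, Rational(-3, 2)), -2) = Mul(Add(Rational(-3, 2), h), -2) = Add(3, Mul(-2, h)))
Add(-4, Mul(Function('G')(Mul(-3, Pow(-1, -1)), D), b)) = Add(-4, Mul(Add(3, Mul(-2, 0)), 123)) = Add(-4, Mul(Add(3, 0), 123)) = Add(-4, Mul(3, 123)) = Add(-4, 369) = 365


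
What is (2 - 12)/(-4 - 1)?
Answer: 2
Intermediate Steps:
(2 - 12)/(-4 - 1) = -10/(-5) = -10*(-⅕) = 2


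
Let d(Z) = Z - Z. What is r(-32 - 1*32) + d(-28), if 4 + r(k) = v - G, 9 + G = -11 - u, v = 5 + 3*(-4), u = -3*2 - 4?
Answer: -1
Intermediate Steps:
d(Z) = 0
u = -10 (u = -6 - 4 = -10)
v = -7 (v = 5 - 12 = -7)
G = -10 (G = -9 + (-11 - 1*(-10)) = -9 + (-11 + 10) = -9 - 1 = -10)
r(k) = -1 (r(k) = -4 + (-7 - 1*(-10)) = -4 + (-7 + 10) = -4 + 3 = -1)
r(-32 - 1*32) + d(-28) = -1 + 0 = -1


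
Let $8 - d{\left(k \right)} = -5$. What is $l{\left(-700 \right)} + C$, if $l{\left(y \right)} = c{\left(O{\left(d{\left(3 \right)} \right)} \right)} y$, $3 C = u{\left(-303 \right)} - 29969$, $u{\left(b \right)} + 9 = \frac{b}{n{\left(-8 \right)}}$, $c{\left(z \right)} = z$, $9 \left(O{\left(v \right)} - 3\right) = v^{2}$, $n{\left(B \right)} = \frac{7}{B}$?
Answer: $- \frac{1582666}{63} \approx -25122.0$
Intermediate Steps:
$d{\left(k \right)} = 13$ ($d{\left(k \right)} = 8 - -5 = 8 + 5 = 13$)
$O{\left(v \right)} = 3 + \frac{v^{2}}{9}$
$u{\left(b \right)} = -9 - \frac{8 b}{7}$ ($u{\left(b \right)} = -9 + \frac{b}{7 \frac{1}{-8}} = -9 + \frac{b}{7 \left(- \frac{1}{8}\right)} = -9 + \frac{b}{- \frac{7}{8}} = -9 + b \left(- \frac{8}{7}\right) = -9 - \frac{8 b}{7}$)
$C = - \frac{207422}{21}$ ($C = \frac{\left(-9 - - \frac{2424}{7}\right) - 29969}{3} = \frac{\left(-9 + \frac{2424}{7}\right) - 29969}{3} = \frac{\frac{2361}{7} - 29969}{3} = \frac{1}{3} \left(- \frac{207422}{7}\right) = - \frac{207422}{21} \approx -9877.2$)
$l{\left(y \right)} = \frac{196 y}{9}$ ($l{\left(y \right)} = \left(3 + \frac{13^{2}}{9}\right) y = \left(3 + \frac{1}{9} \cdot 169\right) y = \left(3 + \frac{169}{9}\right) y = \frac{196 y}{9}$)
$l{\left(-700 \right)} + C = \frac{196}{9} \left(-700\right) - \frac{207422}{21} = - \frac{137200}{9} - \frac{207422}{21} = - \frac{1582666}{63}$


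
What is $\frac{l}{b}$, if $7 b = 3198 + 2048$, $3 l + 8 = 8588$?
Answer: $\frac{10010}{2623} \approx 3.8162$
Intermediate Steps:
$l = 2860$ ($l = - \frac{8}{3} + \frac{1}{3} \cdot 8588 = - \frac{8}{3} + \frac{8588}{3} = 2860$)
$b = \frac{5246}{7}$ ($b = \frac{3198 + 2048}{7} = \frac{1}{7} \cdot 5246 = \frac{5246}{7} \approx 749.43$)
$\frac{l}{b} = \frac{2860}{\frac{5246}{7}} = 2860 \cdot \frac{7}{5246} = \frac{10010}{2623}$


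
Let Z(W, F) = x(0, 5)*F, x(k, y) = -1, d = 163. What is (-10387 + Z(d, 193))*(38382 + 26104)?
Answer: -682261880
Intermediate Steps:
Z(W, F) = -F
(-10387 + Z(d, 193))*(38382 + 26104) = (-10387 - 1*193)*(38382 + 26104) = (-10387 - 193)*64486 = -10580*64486 = -682261880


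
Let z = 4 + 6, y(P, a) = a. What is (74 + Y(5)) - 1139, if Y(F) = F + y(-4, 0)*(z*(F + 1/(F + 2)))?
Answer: -1060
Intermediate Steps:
z = 10
Y(F) = F (Y(F) = F + 0*(10*(F + 1/(F + 2))) = F + 0*(10*(F + 1/(2 + F))) = F + 0*(10*F + 10/(2 + F)) = F + 0 = F)
(74 + Y(5)) - 1139 = (74 + 5) - 1139 = 79 - 1139 = -1060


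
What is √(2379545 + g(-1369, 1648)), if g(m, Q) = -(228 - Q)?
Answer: √2380965 ≈ 1543.0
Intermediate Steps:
g(m, Q) = -228 + Q
√(2379545 + g(-1369, 1648)) = √(2379545 + (-228 + 1648)) = √(2379545 + 1420) = √2380965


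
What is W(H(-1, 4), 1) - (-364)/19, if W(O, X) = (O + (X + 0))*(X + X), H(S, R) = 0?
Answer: 402/19 ≈ 21.158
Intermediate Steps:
W(O, X) = 2*X*(O + X) (W(O, X) = (O + X)*(2*X) = 2*X*(O + X))
W(H(-1, 4), 1) - (-364)/19 = 2*1*(0 + 1) - (-364)/19 = 2*1*1 - (-364)/19 = 2 - 26*(-14/19) = 2 + 364/19 = 402/19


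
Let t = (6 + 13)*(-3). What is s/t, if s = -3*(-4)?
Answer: -4/19 ≈ -0.21053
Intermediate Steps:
t = -57 (t = 19*(-3) = -57)
s = 12
s/t = 12/(-57) = 12*(-1/57) = -4/19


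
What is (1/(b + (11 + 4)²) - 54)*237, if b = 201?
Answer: -1817237/142 ≈ -12797.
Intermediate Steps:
(1/(b + (11 + 4)²) - 54)*237 = (1/(201 + (11 + 4)²) - 54)*237 = (1/(201 + 15²) - 54)*237 = (1/(201 + 225) - 54)*237 = (1/426 - 54)*237 = -23003/426*237 = -1817237/142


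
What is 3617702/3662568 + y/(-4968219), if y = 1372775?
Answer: 2157609004423/3032739987732 ≈ 0.71144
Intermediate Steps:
3617702/3662568 + y/(-4968219) = 3617702/3662568 + 1372775/(-4968219) = 3617702*(1/3662568) + 1372775*(-1/4968219) = 1808851/1831284 - 1372775/4968219 = 2157609004423/3032739987732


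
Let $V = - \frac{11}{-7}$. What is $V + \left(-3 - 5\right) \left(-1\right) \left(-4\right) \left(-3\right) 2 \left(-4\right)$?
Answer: $- \frac{5365}{7} \approx -766.43$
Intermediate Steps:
$V = \frac{11}{7}$ ($V = \left(-11\right) \left(- \frac{1}{7}\right) = \frac{11}{7} \approx 1.5714$)
$V + \left(-3 - 5\right) \left(-1\right) \left(-4\right) \left(-3\right) 2 \left(-4\right) = \frac{11}{7} + \left(-3 - 5\right) \left(-1\right) \left(-4\right) \left(-3\right) 2 \left(-4\right) = \frac{11}{7} + \left(-3 - 5\right) 4 \left(-3\right) \left(-8\right) = \frac{11}{7} - 8 \left(\left(-12\right) \left(-8\right)\right) = \frac{11}{7} - 768 = - \frac{5365}{7}$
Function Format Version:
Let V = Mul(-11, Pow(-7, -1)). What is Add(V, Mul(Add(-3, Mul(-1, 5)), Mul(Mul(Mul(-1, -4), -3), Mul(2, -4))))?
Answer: Rational(-5365, 7) ≈ -766.43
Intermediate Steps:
V = Rational(11, 7) (V = Mul(-11, Rational(-1, 7)) = Rational(11, 7) ≈ 1.5714)
Add(V, Mul(Add(-3, Mul(-1, 5)), Mul(Mul(Mul(-1, -4), -3), Mul(2, -4)))) = Add(Rational(11, 7), Mul(Add(-3, Mul(-1, 5)), Mul(Mul(Mul(-1, -4), -3), Mul(2, -4)))) = Add(Rational(11, 7), Mul(Add(-3, -5), Mul(Mul(4, -3), -8))) = Add(Rational(11, 7), Mul(-8, Mul(-12, -8))) = Add(Rational(11, 7), Mul(-8, 96)) = Add(Rational(11, 7), -768) = Rational(-5365, 7)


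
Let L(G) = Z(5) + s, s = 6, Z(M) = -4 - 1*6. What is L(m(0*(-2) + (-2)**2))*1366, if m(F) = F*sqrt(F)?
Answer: -5464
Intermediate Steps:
Z(M) = -10 (Z(M) = -4 - 6 = -10)
m(F) = F**(3/2)
L(G) = -4 (L(G) = -10 + 6 = -4)
L(m(0*(-2) + (-2)**2))*1366 = -4*1366 = -5464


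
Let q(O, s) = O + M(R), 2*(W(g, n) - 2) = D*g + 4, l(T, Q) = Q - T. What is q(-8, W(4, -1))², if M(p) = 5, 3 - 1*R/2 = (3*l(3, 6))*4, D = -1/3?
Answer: 9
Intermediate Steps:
D = -⅓ (D = -1*⅓ = -⅓ ≈ -0.33333)
R = -66 (R = 6 - 2*3*(6 - 1*3)*4 = 6 - 2*3*(6 - 3)*4 = 6 - 2*3*3*4 = 6 - 18*4 = 6 - 2*36 = 6 - 72 = -66)
W(g, n) = 4 - g/6 (W(g, n) = 2 + (-g/3 + 4)/2 = 2 + (4 - g/3)/2 = 2 + (2 - g/6) = 4 - g/6)
q(O, s) = 5 + O (q(O, s) = O + 5 = 5 + O)
q(-8, W(4, -1))² = (5 - 8)² = (-3)² = 9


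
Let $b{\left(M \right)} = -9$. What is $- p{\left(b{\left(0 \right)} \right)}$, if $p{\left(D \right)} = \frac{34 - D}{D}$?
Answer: $\frac{43}{9} \approx 4.7778$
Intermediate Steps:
$p{\left(D \right)} = \frac{34 - D}{D}$
$- p{\left(b{\left(0 \right)} \right)} = - \frac{34 - -9}{-9} = - \frac{\left(-1\right) \left(34 + 9\right)}{9} = - \frac{\left(-1\right) 43}{9} = \left(-1\right) \left(- \frac{43}{9}\right) = \frac{43}{9}$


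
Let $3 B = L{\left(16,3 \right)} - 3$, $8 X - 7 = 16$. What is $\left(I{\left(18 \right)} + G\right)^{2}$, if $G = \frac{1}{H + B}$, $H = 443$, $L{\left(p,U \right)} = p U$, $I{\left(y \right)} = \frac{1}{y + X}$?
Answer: $\frac{14676561}{5850108196} \approx 0.0025088$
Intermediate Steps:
$X = \frac{23}{8}$ ($X = \frac{7}{8} + \frac{1}{8} \cdot 16 = \frac{7}{8} + 2 = \frac{23}{8} \approx 2.875$)
$I{\left(y \right)} = \frac{1}{\frac{23}{8} + y}$ ($I{\left(y \right)} = \frac{1}{y + \frac{23}{8}} = \frac{1}{\frac{23}{8} + y}$)
$L{\left(p,U \right)} = U p$
$B = 15$ ($B = \frac{3 \cdot 16 - 3}{3} = \frac{48 - 3}{3} = \frac{1}{3} \cdot 45 = 15$)
$G = \frac{1}{458}$ ($G = \frac{1}{443 + 15} = \frac{1}{458} \approx 0.0021834$)
$\left(I{\left(18 \right)} + G\right)^{2} = \left(\frac{8}{23 + 8 \cdot 18} + \frac{1}{458}\right)^{2} = \left(\frac{8}{23 + 144} + \frac{1}{458}\right)^{2} = \left(\frac{8}{167} + \frac{1}{458}\right)^{2} = \left(\frac{3831}{76486}\right)^{2} = \frac{14676561}{5850108196}$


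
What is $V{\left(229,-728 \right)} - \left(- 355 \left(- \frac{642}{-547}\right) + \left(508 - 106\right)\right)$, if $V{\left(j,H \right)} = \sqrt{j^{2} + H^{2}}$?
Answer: $\frac{8016}{547} + 5 \sqrt{23297} \approx 777.82$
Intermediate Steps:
$V{\left(j,H \right)} = \sqrt{H^{2} + j^{2}}$
$V{\left(229,-728 \right)} - \left(- 355 \left(- \frac{642}{-547}\right) + \left(508 - 106\right)\right) = \sqrt{\left(-728\right)^{2} + 229^{2}} - \left(- 355 \left(- \frac{642}{-547}\right) + \left(508 - 106\right)\right) = \sqrt{529984 + 52441} - \left(- 355 \left(\left(-642\right) \left(- \frac{1}{547}\right)\right) + 402\right) = \sqrt{582425} - \left(\left(-355\right) \frac{642}{547} + 402\right) = 5 \sqrt{23297} - \left(- \frac{227910}{547} + 402\right) = 5 \sqrt{23297} - - \frac{8016}{547} = 5 \sqrt{23297} + \frac{8016}{547} = \frac{8016}{547} + 5 \sqrt{23297}$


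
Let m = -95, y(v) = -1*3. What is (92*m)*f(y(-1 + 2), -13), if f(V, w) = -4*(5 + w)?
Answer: -279680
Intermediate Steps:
y(v) = -3
f(V, w) = -20 - 4*w
(92*m)*f(y(-1 + 2), -13) = (92*(-95))*(-20 - 4*(-13)) = -8740*(-20 + 52) = -8740*32 = -279680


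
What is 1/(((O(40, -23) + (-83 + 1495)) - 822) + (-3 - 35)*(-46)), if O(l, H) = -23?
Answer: 1/2315 ≈ 0.00043197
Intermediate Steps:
1/(((O(40, -23) + (-83 + 1495)) - 822) + (-3 - 35)*(-46)) = 1/(((-23 + (-83 + 1495)) - 822) + (-3 - 35)*(-46)) = 1/(((-23 + 1412) - 822) - 38*(-46)) = 1/((1389 - 822) + 1748) = 1/(567 + 1748) = 1/2315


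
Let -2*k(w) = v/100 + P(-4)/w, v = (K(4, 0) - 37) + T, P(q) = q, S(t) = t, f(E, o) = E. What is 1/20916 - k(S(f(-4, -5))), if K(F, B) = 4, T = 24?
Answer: 475889/1045800 ≈ 0.45505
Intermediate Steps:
v = -9 (v = (4 - 37) + 24 = -33 + 24 = -9)
k(w) = 9/200 + 2/w (k(w) = -(-9/100 - 4/w)/2 = 9/200 + 2/w)
1/20916 - k(S(f(-4, -5))) = 1/20916 - (9/200 + 2/(-4)) = 1/20916 - (9/200 + 2*(-1/4)) = 1/20916 - (9/200 - 1/2) = 1/20916 - 1*(-91/200) = 1/20916 + 91/200 = 475889/1045800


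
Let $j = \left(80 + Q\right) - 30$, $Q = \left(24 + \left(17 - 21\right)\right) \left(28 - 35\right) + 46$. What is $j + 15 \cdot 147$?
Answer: $2161$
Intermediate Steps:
$Q = -94$ ($Q = \left(24 - 4\right) \left(-7\right) + 46 = 20 \left(-7\right) + 46 = -140 + 46 = -94$)
$j = -44$ ($j = \left(80 - 94\right) - 30 = -14 - 30 = -44$)
$j + 15 \cdot 147 = -44 + 15 \cdot 147 = -44 + 2205 = 2161$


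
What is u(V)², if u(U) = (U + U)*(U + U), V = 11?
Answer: 234256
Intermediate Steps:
u(U) = 4*U² (u(U) = (2*U)*(2*U) = 4*U²)
u(V)² = (4*11²)² = (4*121)² = 484² = 234256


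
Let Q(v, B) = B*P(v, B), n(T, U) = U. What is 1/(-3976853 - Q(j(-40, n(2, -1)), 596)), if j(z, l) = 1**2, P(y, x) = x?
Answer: -1/4332069 ≈ -2.3084e-7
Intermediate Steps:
j(z, l) = 1
Q(v, B) = B**2 (Q(v, B) = B*B = B**2)
1/(-3976853 - Q(j(-40, n(2, -1)), 596)) = 1/(-3976853 - 1*596**2) = 1/(-3976853 - 1*355216) = 1/(-3976853 - 355216) = 1/(-4332069) = -1/4332069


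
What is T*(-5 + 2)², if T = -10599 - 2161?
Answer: -114840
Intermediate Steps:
T = -12760
T*(-5 + 2)² = -12760*(-5 + 2)² = -12760*(-3)² = -12760*9 = -114840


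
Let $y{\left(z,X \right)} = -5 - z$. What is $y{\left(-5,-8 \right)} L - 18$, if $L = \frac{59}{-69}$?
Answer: $-18$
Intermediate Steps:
$L = - \frac{59}{69}$ ($L = 59 \left(- \frac{1}{69}\right) = - \frac{59}{69} \approx -0.85507$)
$y{\left(-5,-8 \right)} L - 18 = \left(-5 - -5\right) \left(- \frac{59}{69}\right) - 18 = \left(-5 + 5\right) \left(- \frac{59}{69}\right) - 18 = 0 \left(- \frac{59}{69}\right) - 18 = 0 - 18 = -18$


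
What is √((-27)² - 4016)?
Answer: I*√3287 ≈ 57.332*I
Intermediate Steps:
√((-27)² - 4016) = √(729 - 4016) = √(-3287) = I*√3287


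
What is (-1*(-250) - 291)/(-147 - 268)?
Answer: 41/415 ≈ 0.098795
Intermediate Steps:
(-1*(-250) - 291)/(-147 - 268) = (250 - 291)/(-415) = -41*(-1/415) = 41/415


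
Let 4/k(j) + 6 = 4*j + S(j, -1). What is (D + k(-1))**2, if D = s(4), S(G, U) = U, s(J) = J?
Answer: 1600/121 ≈ 13.223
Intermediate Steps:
D = 4
k(j) = 4/(-7 + 4*j) (k(j) = 4/(-6 + (4*j - 1)) = 4/(-6 + (-1 + 4*j)) = 4/(-7 + 4*j))
(D + k(-1))**2 = (4 + 4/(-7 + 4*(-1)))**2 = (4 + 4/(-7 - 4))**2 = (4 + 4/(-11))**2 = (4 + 4*(-1/11))**2 = (4 - 4/11)**2 = (40/11)**2 = 1600/121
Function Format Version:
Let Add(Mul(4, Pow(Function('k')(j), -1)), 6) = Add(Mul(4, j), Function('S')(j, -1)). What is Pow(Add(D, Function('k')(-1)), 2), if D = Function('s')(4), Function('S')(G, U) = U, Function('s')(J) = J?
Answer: Rational(1600, 121) ≈ 13.223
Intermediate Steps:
D = 4
Function('k')(j) = Mul(4, Pow(Add(-7, Mul(4, j)), -1)) (Function('k')(j) = Mul(4, Pow(Add(-6, Add(Mul(4, j), -1)), -1)) = Mul(4, Pow(Add(-6, Add(-1, Mul(4, j))), -1)) = Mul(4, Pow(Add(-7, Mul(4, j)), -1)))
Pow(Add(D, Function('k')(-1)), 2) = Pow(Add(4, Mul(4, Pow(Add(-7, Mul(4, -1)), -1))), 2) = Pow(Add(4, Mul(4, Pow(Add(-7, -4), -1))), 2) = Pow(Add(4, Mul(4, Pow(-11, -1))), 2) = Pow(Add(4, Mul(4, Rational(-1, 11))), 2) = Pow(Add(4, Rational(-4, 11)), 2) = Pow(Rational(40, 11), 2) = Rational(1600, 121)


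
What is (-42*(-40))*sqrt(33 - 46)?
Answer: 1680*I*sqrt(13) ≈ 6057.3*I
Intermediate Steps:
(-42*(-40))*sqrt(33 - 46) = 1680*sqrt(-13) = 1680*(I*sqrt(13)) = 1680*I*sqrt(13)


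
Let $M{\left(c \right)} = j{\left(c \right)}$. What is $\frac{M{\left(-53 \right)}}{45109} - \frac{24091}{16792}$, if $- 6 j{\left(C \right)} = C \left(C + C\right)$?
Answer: $- \frac{3307331485}{2272410984} \approx -1.4554$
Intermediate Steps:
$j{\left(C \right)} = - \frac{C^{2}}{3}$ ($j{\left(C \right)} = - \frac{C \left(C + C\right)}{6} = - \frac{C 2 C}{6} = - \frac{2 C^{2}}{6} = - \frac{C^{2}}{3}$)
$M{\left(c \right)} = - \frac{c^{2}}{3}$
$\frac{M{\left(-53 \right)}}{45109} - \frac{24091}{16792} = \frac{\left(- \frac{1}{3}\right) \left(-53\right)^{2}}{45109} - \frac{24091}{16792} = \left(- \frac{1}{3}\right) 2809 \cdot \frac{1}{45109} - \frac{24091}{16792} = \left(- \frac{2809}{3}\right) \frac{1}{45109} - \frac{24091}{16792} = - \frac{2809}{135327} - \frac{24091}{16792} = - \frac{3307331485}{2272410984}$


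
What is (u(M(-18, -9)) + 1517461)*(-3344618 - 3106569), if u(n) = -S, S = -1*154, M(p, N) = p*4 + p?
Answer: -9790418159005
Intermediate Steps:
M(p, N) = 5*p (M(p, N) = 4*p + p = 5*p)
S = -154
u(n) = 154 (u(n) = -1*(-154) = 154)
(u(M(-18, -9)) + 1517461)*(-3344618 - 3106569) = (154 + 1517461)*(-3344618 - 3106569) = 1517615*(-6451187) = -9790418159005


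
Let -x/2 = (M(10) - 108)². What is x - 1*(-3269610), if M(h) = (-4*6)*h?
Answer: 3027402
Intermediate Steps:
M(h) = -24*h
x = -242208 (x = -2*(-24*10 - 108)² = -2*(-240 - 108)² = -2*(-348)² = -2*121104 = -242208)
x - 1*(-3269610) = -242208 - 1*(-3269610) = -242208 + 3269610 = 3027402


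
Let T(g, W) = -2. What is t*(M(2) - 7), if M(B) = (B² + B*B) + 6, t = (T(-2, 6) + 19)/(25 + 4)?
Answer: 119/29 ≈ 4.1034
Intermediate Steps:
t = 17/29 (t = (-2 + 19)/(25 + 4) = 17/29 ≈ 0.58621)
M(B) = 6 + 2*B² (M(B) = (B² + B²) + 6 = 2*B² + 6 = 6 + 2*B²)
t*(M(2) - 7) = 17*((6 + 2*2²) - 7)/29 = 17*((6 + 2*4) - 7)/29 = 17*((6 + 8) - 7)/29 = 17*(14 - 7)/29 = (17/29)*7 = 119/29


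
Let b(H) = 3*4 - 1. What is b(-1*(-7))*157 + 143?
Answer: 1870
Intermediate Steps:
b(H) = 11 (b(H) = 12 - 1 = 11)
b(-1*(-7))*157 + 143 = 11*157 + 143 = 1727 + 143 = 1870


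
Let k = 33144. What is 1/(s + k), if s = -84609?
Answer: -1/51465 ≈ -1.9431e-5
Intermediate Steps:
1/(s + k) = 1/(-84609 + 33144) = 1/(-51465) = -1/51465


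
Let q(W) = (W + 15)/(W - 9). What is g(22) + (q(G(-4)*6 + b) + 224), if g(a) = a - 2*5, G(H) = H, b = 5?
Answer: 1653/7 ≈ 236.14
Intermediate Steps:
g(a) = -10 + a (g(a) = a - 10 = -10 + a)
q(W) = (15 + W)/(-9 + W)
g(22) + (q(G(-4)*6 + b) + 224) = (-10 + 22) + ((15 + (-4*6 + 5))/(-9 + (-4*6 + 5)) + 224) = 12 + ((15 + (-24 + 5))/(-9 + (-24 + 5)) + 224) = 12 + ((15 - 19)/(-9 - 19) + 224) = 12 + (-4/(-28) + 224) = 12 + (-1/28*(-4) + 224) = 12 + (1/7 + 224) = 12 + 1569/7 = 1653/7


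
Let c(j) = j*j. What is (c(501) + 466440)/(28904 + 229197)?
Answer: 717441/258101 ≈ 2.7797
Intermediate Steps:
c(j) = j**2
(c(501) + 466440)/(28904 + 229197) = (501**2 + 466440)/(28904 + 229197) = (251001 + 466440)/258101 = 717441*(1/258101) = 717441/258101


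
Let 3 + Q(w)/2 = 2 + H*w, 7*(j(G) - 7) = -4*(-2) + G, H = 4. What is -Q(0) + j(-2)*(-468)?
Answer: -25726/7 ≈ -3675.1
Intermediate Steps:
j(G) = 57/7 + G/7 (j(G) = 7 + (-4*(-2) + G)/7 = 7 + (8 + G)/7 = 7 + (8/7 + G/7) = 57/7 + G/7)
Q(w) = -2 + 8*w (Q(w) = -6 + 2*(2 + 4*w) = -6 + (4 + 8*w) = -2 + 8*w)
-Q(0) + j(-2)*(-468) = -(-2 + 8*0) + (57/7 + (1/7)*(-2))*(-468) = -(-2 + 0) + (57/7 - 2/7)*(-468) = -1*(-2) + (55/7)*(-468) = 2 - 25740/7 = -25726/7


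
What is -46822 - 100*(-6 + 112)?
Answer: -57422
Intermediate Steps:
-46822 - 100*(-6 + 112) = -46822 - 100*106 = -46822 - 10600 = -57422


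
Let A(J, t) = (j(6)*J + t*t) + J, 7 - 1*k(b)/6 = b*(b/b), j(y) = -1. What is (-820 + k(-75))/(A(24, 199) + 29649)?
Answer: -164/34625 ≈ -0.0047365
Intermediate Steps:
k(b) = 42 - 6*b (k(b) = 42 - 6*b*b/b = 42 - 6*b)
A(J, t) = t**2 (A(J, t) = (-J + t*t) + J = (-J + t**2) + J = (t**2 - J) + J = t**2)
(-820 + k(-75))/(A(24, 199) + 29649) = (-820 + (42 - 6*(-75)))/(199**2 + 29649) = (-820 + (42 + 450))/(39601 + 29649) = (-820 + 492)/69250 = -328*1/69250 = -164/34625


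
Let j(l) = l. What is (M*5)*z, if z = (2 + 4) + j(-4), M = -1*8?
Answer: -80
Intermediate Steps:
M = -8
z = 2 (z = (2 + 4) - 4 = 6 - 4 = 2)
(M*5)*z = -8*5*2 = -40*2 = -80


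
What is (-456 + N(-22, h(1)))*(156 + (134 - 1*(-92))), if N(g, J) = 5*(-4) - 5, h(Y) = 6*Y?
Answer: -183742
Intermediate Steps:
N(g, J) = -25 (N(g, J) = -20 - 5 = -25)
(-456 + N(-22, h(1)))*(156 + (134 - 1*(-92))) = (-456 - 25)*(156 + (134 - 1*(-92))) = -481*(156 + (134 + 92)) = -481*(156 + 226) = -481*382 = -183742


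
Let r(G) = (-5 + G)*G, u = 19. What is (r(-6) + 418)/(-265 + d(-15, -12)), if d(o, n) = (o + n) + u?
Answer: -484/273 ≈ -1.7729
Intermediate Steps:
r(G) = G*(-5 + G)
d(o, n) = 19 + n + o (d(o, n) = (o + n) + 19 = (n + o) + 19 = 19 + n + o)
(r(-6) + 418)/(-265 + d(-15, -12)) = (-6*(-5 - 6) + 418)/(-265 + (19 - 12 - 15)) = (-6*(-11) + 418)/(-265 - 8) = (66 + 418)/(-273) = 484*(-1/273) = -484/273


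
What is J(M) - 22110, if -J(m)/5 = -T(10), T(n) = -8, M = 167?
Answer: -22150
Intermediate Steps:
J(m) = -40 (J(m) = -(-5)*(-8) = -5*8 = -40)
J(M) - 22110 = -40 - 22110 = -22150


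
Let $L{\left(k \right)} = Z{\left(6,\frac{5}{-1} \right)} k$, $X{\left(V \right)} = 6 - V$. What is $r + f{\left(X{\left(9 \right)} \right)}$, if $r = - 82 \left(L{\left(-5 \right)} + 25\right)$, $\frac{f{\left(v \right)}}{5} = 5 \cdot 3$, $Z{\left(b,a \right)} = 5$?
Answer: $75$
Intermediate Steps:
$L{\left(k \right)} = 5 k$
$f{\left(v \right)} = 75$ ($f{\left(v \right)} = 5 \cdot 5 \cdot 3 = 5 \cdot 15 = 75$)
$r = 0$ ($r = - 82 \left(5 \left(-5\right) + 25\right) = - 82 \left(-25 + 25\right) = \left(-82\right) 0 = 0$)
$r + f{\left(X{\left(9 \right)} \right)} = 0 + 75 = 75$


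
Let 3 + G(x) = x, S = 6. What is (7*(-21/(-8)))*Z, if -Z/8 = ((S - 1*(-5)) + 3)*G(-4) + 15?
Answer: 12201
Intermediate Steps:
G(x) = -3 + x
Z = 664 (Z = -8*(((6 - 1*(-5)) + 3)*(-3 - 4) + 15) = -8*(((6 + 5) + 3)*(-7) + 15) = -8*((11 + 3)*(-7) + 15) = -8*(14*(-7) + 15) = -8*(-98 + 15) = -8*(-83) = 664)
(7*(-21/(-8)))*Z = (7*(-21/(-8)))*664 = (7*(-21*(-1/8)))*664 = (7*(21/8))*664 = (147/8)*664 = 12201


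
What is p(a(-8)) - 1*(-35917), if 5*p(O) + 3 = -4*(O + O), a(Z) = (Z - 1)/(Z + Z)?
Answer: 71831/2 ≈ 35916.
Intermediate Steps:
a(Z) = (-1 + Z)/(2*Z) (a(Z) = (-1 + Z)/((2*Z)) = (-1 + Z)*(1/(2*Z)) = (-1 + Z)/(2*Z))
p(O) = -⅗ - 8*O/5 (p(O) = -⅗ + (-4*(O + O))/5 = -⅗ + (-8*O)/5 = -⅗ - 8*O/5)
p(a(-8)) - 1*(-35917) = (-⅗ - 4*(-1 - 8)/(5*(-8))) - 1*(-35917) = (-⅗ - 4*(-1)*(-9)/(5*8)) + 35917 = (-⅗ - 8/5*9/16) + 35917 = (-⅗ - 9/10) + 35917 = -3/2 + 35917 = 71831/2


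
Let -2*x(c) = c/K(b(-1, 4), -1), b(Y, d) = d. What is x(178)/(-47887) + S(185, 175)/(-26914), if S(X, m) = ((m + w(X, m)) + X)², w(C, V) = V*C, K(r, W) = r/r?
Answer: -51314759839229/1288830718 ≈ -39815.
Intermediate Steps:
K(r, W) = 1
w(C, V) = C*V
S(X, m) = (X + m + X*m)² (S(X, m) = ((m + X*m) + X)² = (X + m + X*m)²)
x(c) = -c/2 (x(c) = -c/(2*1) = -c/2)
x(178)/(-47887) + S(185, 175)/(-26914) = -½*178/(-47887) + (185 + 175 + 185*175)²/(-26914) = -89*(-1/47887) + (185 + 175 + 32375)²*(-1/26914) = 89/47887 + 32735²*(-1/26914) = 89/47887 + 1071580225*(-1/26914) = 89/47887 - 1071580225/26914 = -51314759839229/1288830718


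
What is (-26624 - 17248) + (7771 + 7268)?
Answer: -28833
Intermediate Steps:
(-26624 - 17248) + (7771 + 7268) = -43872 + 15039 = -28833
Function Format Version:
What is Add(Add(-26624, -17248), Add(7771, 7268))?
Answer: -28833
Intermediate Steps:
Add(Add(-26624, -17248), Add(7771, 7268)) = Add(-43872, 15039) = -28833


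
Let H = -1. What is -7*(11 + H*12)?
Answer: 7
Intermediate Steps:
-7*(11 + H*12) = -7*(11 - 1*12) = -7*(11 - 12) = -7*(-1) = 7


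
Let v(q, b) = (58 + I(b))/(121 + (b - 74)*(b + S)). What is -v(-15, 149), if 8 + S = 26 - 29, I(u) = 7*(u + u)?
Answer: -2144/10471 ≈ -0.20476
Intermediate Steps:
I(u) = 14*u (I(u) = 7*(2*u) = 14*u)
S = -11 (S = -8 + (26 - 29) = -8 - 3 = -11)
v(q, b) = (58 + 14*b)/(121 + (-74 + b)*(-11 + b)) (v(q, b) = (58 + 14*b)/(121 + (b - 74)*(b - 11)) = (58 + 14*b)/(121 + (-74 + b)*(-11 + b)))
-v(-15, 149) = -2*(29 + 7*149)/(935 + 149² - 85*149) = -2*(29 + 1043)/(935 + 22201 - 12665) = -2*1072/10471 = -1*2144/10471 = -2144/10471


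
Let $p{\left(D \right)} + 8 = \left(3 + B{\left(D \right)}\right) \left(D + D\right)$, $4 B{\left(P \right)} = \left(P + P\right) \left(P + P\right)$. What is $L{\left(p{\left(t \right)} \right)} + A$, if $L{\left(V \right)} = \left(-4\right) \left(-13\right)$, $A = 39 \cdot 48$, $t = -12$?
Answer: $1924$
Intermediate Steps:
$B{\left(P \right)} = P^{2}$ ($B{\left(P \right)} = \frac{\left(P + P\right) \left(P + P\right)}{4} = \frac{2 P 2 P}{4} = \frac{4 P^{2}}{4} = P^{2}$)
$p{\left(D \right)} = -8 + 2 D \left(3 + D^{2}\right)$ ($p{\left(D \right)} = -8 + \left(3 + D^{2}\right) \left(D + D\right) = -8 + \left(3 + D^{2}\right) 2 D = -8 + 2 D \left(3 + D^{2}\right)$)
$A = 1872$
$L{\left(V \right)} = 52$
$L{\left(p{\left(t \right)} \right)} + A = 52 + 1872 = 1924$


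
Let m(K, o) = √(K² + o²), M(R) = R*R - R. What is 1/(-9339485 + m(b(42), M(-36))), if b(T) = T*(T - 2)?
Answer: -9339485/87225975468601 - 12*√31921/87225975468601 ≈ -1.0710e-7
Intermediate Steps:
b(T) = T*(-2 + T)
M(R) = R² - R
1/(-9339485 + m(b(42), M(-36))) = 1/(-9339485 + √((42*(-2 + 42))² + (-36*(-1 - 36))²)) = 1/(-9339485 + √((42*40)² + (-36*(-37))²)) = 1/(-9339485 + √(1680² + 1332²)) = 1/(-9339485 + √(2822400 + 1774224)) = 1/(-9339485 + √4596624) = 1/(-9339485 + 12*√31921)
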